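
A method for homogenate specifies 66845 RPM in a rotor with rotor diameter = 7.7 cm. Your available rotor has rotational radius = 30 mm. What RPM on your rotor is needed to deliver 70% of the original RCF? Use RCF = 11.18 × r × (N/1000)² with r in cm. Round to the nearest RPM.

≈ 63356 RPM

Original rotor: r = 7.7 / 2 = 3.85 cm
RCF_original = 11.18 × 3.85 × (66.845)² = 11.18 × 3.85 × 4,468.254025 ≈ 192,327.1 × g
Target RCF = 0.7 × 192,327.1 ≈ 134,629 × g
Your rotor: r = 30 mm = 3.0 cm
134,629 = 11.18 × 3 × (N/1000)²
(N/1000)² = 134,629 / 33.54 = 4013.983
N = 1000 × √4013.983 ≈ 63,356.0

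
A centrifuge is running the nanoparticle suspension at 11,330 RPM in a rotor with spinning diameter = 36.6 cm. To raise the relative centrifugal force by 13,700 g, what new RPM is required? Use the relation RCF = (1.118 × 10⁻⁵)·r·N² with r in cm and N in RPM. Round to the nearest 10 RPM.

N₂ ≈ 13980 RPM

r = 36.6 / 2 = 18.3 cm
Current RCF = 1.118 × 10⁻⁵ × 18.3 × (11330)² = 1.118 × 10⁻⁵ × 18.3 × 128,368,900 ≈ 26,263.5 × g
Target RCF = 26,263.5 + 13,700 = 39,963.5 × g
N² = 39,963.5 / (20.4594 × 10⁻⁵) = 195,330,753
N ≈ √195,330,753 ≈ 13,976.1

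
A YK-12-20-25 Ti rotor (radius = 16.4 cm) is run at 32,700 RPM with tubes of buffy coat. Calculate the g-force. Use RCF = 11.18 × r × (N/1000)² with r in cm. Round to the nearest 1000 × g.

≈ 196000 g

RCF = 11.18 × r × (N/1000)²
RCF = 11.18 × 16.4 × (32.7)² = 11.18 × 16.4 × 1,069.29 ≈ 196,056.5 × g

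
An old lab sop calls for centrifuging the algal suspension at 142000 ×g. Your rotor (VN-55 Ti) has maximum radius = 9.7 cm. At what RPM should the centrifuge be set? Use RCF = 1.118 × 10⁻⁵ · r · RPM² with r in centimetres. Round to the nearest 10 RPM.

36190 RPM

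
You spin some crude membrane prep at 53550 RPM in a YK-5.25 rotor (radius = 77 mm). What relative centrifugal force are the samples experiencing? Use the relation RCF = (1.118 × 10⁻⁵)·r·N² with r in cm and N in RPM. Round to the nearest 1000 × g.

≈ 247000 x g

r = 77 mm = 7.7 cm
RCF = 1.118 × 10⁻⁵ × 7.7 × (53550)² = 1.118 × 10⁻⁵ × 7.7 × 2,867,602,500 ≈ 246,860.4 × g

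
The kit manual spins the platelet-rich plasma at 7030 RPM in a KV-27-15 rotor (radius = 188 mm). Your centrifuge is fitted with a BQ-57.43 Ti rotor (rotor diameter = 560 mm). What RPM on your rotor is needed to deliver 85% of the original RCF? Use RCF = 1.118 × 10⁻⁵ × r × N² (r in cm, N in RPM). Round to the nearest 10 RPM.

≈ 5310 RPM

Original rotor: r = 188 mm = 18.8 cm
RCF_original = 1.118 × 10⁻⁵ × 18.8 × (7030)² = 1.118 × 10⁻⁵ × 18.8 × 49,420,900 ≈ 10,387.5 × g
Target RCF = 0.85 × 10,387.5 ≈ 8,829.4 × g
Your rotor: r = 560 mm / 2 = 280 mm = 28 cm
8,829.4 = 1.118 × 10⁻⁵ × 28 × N²
N² = 8,829.4 / (31.304 × 10⁻⁵) = 28,205,341
N ≈ √28,205,341 ≈ 5,310.9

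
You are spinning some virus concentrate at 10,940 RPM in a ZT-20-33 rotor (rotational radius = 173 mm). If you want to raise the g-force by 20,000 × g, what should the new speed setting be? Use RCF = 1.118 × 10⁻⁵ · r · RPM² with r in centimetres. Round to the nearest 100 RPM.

r = 173 mm = 17.3 cm
Current RCF = 1.118 × 10⁻⁵ × 17.3 × (10940)² = 1.118 × 10⁻⁵ × 17.3 × 119,683,600 ≈ 23,148.5 × g
Target RCF = 23,148.5 + 20,000 = 43,148.5 × g
N² = 43,148.5 / (19.3414 × 10⁻⁵) = 223,088,815
N ≈ √223,088,815 ≈ 14,936.2

≈ 14900 RPM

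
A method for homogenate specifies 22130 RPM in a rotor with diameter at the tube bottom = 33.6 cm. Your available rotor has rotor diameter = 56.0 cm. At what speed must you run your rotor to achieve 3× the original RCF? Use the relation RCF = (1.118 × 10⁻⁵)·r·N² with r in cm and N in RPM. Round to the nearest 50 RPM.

≈ 29700 RPM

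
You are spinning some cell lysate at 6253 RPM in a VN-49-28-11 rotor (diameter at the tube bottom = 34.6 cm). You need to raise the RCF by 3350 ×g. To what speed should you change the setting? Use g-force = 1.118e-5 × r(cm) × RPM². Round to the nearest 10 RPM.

N₂ ≈ 7510 RPM

r = 34.6 / 2 = 17.3 cm
Current RCF = 1.118 × 10⁻⁵ × 17.3 × (6253)² = 1.118 × 10⁻⁵ × 17.3 × 39,100,009 ≈ 7,562.5 × g
Target RCF = 7,562.5 + 3,350 = 10,912.5 × g
N² = 10,912.5 / (19.3414 × 10⁻⁵) = 56,420,425
N ≈ √56,420,425 ≈ 7,511.4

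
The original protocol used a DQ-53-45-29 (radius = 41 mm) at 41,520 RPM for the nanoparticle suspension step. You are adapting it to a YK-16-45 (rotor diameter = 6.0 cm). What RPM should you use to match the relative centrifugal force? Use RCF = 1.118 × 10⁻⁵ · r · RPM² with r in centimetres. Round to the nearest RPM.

Original rotor: r = 41 mm = 4.1 cm
RCF_original = 1.118 × 10⁻⁵ × 4.1 × (41520)² = 1.118 × 10⁻⁵ × 4.1 × 1,723,910,400 ≈ 79,020.6 × g
Your rotor: r = 6.0 / 2 = 3 cm
79,020.6 = 1.118 × 10⁻⁵ × 3 × N²
N² = 79,020.6 / (3.354 × 10⁻⁵) = 2,356,010,733
N ≈ √2,356,010,733 ≈ 48,538.8

≈ 48539 RPM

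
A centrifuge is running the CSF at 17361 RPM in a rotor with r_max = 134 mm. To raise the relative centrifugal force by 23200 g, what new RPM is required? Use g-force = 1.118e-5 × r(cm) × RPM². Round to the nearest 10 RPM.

21360 RPM

r = 134 mm = 13.4 cm
Current RCF = 1.118 × 10⁻⁵ × 13.4 × (17361)² = 1.118 × 10⁻⁵ × 13.4 × 301,404,321 ≈ 45,154 × g
Target RCF = 45,154 + 23,200 = 68,354 × g
N² = 68,354 / (14.9812 × 10⁻⁵) = 456,265,186
N ≈ √456,265,186 ≈ 21,360.4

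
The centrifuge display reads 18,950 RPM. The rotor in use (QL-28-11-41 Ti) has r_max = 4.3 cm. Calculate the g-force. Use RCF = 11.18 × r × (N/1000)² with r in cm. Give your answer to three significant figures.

RCF = 11.18 × 4.3 × (18.95)² = 11.18 × 4.3 × 359.1025 ≈ 17,263.5 × g

17300 ×g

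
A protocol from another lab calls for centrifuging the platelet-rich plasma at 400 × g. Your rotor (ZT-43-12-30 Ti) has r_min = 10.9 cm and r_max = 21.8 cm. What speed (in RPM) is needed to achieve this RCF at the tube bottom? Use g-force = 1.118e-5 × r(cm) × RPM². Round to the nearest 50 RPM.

Use r_max = 21.8 cm.
RCF = 1.118 × 10⁻⁵ × r × N²
400 = 1.118 × 10⁻⁵ × 21.8 × N²
N² = 400 / (24.3724 × 10⁻⁵) = 1,641,201
N ≈ √1,641,201 ≈ 1,281.1

≈ 1300 RPM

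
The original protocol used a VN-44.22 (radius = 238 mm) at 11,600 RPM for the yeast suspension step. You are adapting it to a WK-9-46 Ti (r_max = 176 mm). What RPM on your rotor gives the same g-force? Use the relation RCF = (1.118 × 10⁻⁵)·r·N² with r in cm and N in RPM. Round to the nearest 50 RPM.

Original rotor: r = 238 mm = 23.8 cm
RCF = 1.118 × 10⁻⁵ × r × N²
RCF_original = 1.118 × 10⁻⁵ × 23.8 × (11600)² = 1.118 × 10⁻⁵ × 23.8 × 134,560,000 ≈ 35,804.3 × g
Your rotor: r = 176 mm = 17.6 cm
35,804.3 = 1.118 × 10⁻⁵ × 17.6 × N²
N² = 35,804.3 / (19.6768 × 10⁻⁵) = 181,962,006
N ≈ √181,962,006 ≈ 13,489.3

≈ 13500 RPM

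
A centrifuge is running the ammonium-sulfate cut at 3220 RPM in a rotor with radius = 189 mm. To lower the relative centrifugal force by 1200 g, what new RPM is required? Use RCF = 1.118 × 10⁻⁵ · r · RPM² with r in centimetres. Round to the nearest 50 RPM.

≈ 2150 RPM

r = 189 mm = 18.9 cm
Current RCF = 1.118 × 10⁻⁵ × 18.9 × (3220)² = 1.118 × 10⁻⁵ × 18.9 × 10,368,400 ≈ 2,190.9 × g
Target RCF = 2,190.9 − 1,200 = 990.9 × g
N² = 990.9 / (21.1302 × 10⁻⁵) = 4,689,497
N ≈ √4,689,497 ≈ 2,165.5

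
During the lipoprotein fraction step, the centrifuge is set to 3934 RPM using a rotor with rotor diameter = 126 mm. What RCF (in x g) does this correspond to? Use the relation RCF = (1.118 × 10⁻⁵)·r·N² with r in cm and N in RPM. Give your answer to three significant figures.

1090 x g

r = 126 mm / 2 = 63 mm = 6.3 cm
RCF = 1.118 × 10⁻⁵ × 6.3 × (3934)² = 1.118 × 10⁻⁵ × 6.3 × 15,476,356 ≈ 1,090.1 × g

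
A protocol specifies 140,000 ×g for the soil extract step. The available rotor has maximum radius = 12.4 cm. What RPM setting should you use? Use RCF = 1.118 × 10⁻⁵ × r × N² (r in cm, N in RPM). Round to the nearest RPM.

31778 RPM

RCF = 1.118 × 10⁻⁵ × r × N²
140,000 = 1.118 × 10⁻⁵ × 12.4 × N²
N² = 140,000 / (13.8632 × 10⁻⁵) = 1,009,867,852
N ≈ √1,009,867,852 ≈ 31,778.4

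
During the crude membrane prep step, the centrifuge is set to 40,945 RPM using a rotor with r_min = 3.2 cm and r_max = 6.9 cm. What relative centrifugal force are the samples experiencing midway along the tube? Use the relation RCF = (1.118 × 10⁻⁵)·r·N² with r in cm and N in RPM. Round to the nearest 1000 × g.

RCF ≈ 95000 ×g

r_avg = (3.2 + 6.9) / 2 = 5.05 cm
RCF = 1.118 × 10⁻⁵ × 5.05 × (40945)² = 1.118 × 10⁻⁵ × 5.05 × 1,676,493,025 ≈ 94,653.1 × g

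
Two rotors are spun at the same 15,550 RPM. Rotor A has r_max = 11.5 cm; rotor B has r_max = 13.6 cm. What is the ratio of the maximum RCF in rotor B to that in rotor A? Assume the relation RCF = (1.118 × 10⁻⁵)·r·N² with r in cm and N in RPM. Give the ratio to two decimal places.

At fixed N, RCF ∝ r, so RCF_B/RCF_A = r_B/r_A = 13.6 / 11.5 = 1.1826.

1.18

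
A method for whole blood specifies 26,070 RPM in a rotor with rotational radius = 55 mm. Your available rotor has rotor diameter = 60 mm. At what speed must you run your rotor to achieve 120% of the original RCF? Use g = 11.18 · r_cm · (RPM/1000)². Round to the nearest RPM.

38668 RPM

Original rotor: r = 55 mm = 5.5 cm
RCF = 11.18 × r × (N/1000)²
RCF_original = 11.18 × 5.5 × (26.07)² = 11.18 × 5.5 × 679.6449 ≈ 41,791.4 × g
Target RCF = 1.2 × 41,791.4 ≈ 50,149.7 × g
Your rotor: r = 60 mm / 2 = 30 mm = 3 cm
50,149.7 = 11.18 × 3 × (N/1000)²
(N/1000)² = 50,149.7 / 33.54 = 1495.221
N = 1000 × √1495.221 ≈ 38,668.1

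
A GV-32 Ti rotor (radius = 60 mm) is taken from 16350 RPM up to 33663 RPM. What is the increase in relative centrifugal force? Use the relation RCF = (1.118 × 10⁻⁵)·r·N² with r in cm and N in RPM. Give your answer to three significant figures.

≈ 58100 x g

r = 60 mm = 6.0 cm
RCF₁ = 1.118 × 10⁻⁵ × 6 × (16350)² = 1.118 × 10⁻⁵ × 6 × 267,322,500 ≈ 17,932 × g
RCF₂ = 1.118 × 10⁻⁵ × 6 × (33663)² = 1.118 × 10⁻⁵ × 6 × 1,133,197,569 ≈ 76,014.9 × g
Increase = 76,014.9 − 17,932 = 58,082.9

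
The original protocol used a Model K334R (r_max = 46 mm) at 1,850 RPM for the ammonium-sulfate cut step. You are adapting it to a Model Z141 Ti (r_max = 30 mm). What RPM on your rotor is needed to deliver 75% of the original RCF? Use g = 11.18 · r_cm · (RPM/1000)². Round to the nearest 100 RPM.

≈ 2000 RPM

Original rotor: r = 46 mm = 4.6 cm
RCF_original = 11.18 × 4.6 × (1.85)² = 11.18 × 4.6 × 3.4225 ≈ 176 × g
Target RCF = 0.75 × 176 ≈ 132 × g
Your rotor: r = 30 mm = 3.0 cm
132 = 11.18 × 3 × (N/1000)²
(N/1000)² = 132 / 33.54 = 3.935599
N = 1000 × √3.935599 ≈ 1,983.8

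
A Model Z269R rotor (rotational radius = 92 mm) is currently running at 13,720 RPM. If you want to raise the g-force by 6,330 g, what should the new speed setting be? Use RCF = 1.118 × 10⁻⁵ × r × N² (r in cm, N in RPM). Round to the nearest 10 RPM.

r = 92 mm = 9.2 cm
Current RCF = 1.118 × 10⁻⁵ × 9.2 × (13720)² = 1.118 × 10⁻⁵ × 9.2 × 188,238,400 ≈ 19,361.4 × g
Target RCF = 19,361.4 + 6,330 = 25,691.4 × g
N² = 25,691.4 / (10.2856 × 10⁻⁵) = 249,780,275
N ≈ √249,780,275 ≈ 15,804.4

15800 RPM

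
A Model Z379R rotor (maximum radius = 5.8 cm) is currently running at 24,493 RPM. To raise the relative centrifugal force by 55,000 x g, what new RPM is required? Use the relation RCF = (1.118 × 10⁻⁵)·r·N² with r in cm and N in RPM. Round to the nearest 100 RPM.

Current RCF = 1.118 × 10⁻⁵ × 5.8 × (24493)² = 1.118 × 10⁻⁵ × 5.8 × 599,907,049 ≈ 38,900.4 × g
Target RCF = 38,900.4 + 55,000 = 93,900.4 × g
N² = 93,900.4 / (6.4844 × 10⁻⁵) = 1,448,096,971
N ≈ √1,448,096,971 ≈ 38,053.9

≈ 38100 RPM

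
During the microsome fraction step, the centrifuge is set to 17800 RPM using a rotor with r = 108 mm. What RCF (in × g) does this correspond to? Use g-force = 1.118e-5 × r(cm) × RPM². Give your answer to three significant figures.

≈ 38300 × g

r = 108 mm = 10.8 cm
RCF = 1.118 × 10⁻⁵ × r × N²
RCF = 1.118 × 10⁻⁵ × 10.8 × (17800)² = 1.118 × 10⁻⁵ × 10.8 × 316,840,000 ≈ 38,256.5 × g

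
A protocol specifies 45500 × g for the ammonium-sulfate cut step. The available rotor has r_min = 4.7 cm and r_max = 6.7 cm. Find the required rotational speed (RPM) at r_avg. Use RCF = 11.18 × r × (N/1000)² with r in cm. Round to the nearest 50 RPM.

N ≈ 26700 RPM

r_avg = (4.7 + 6.7) / 2 = 5.7 cm
RCF = 11.18 × r × (N/1000)²
45,500 = 11.18 × 5.7 × (N/1000)²
(N/1000)² = 45,500 / 63.726 = 713.9943
N = 1000 × √713.9943 ≈ 26,720.7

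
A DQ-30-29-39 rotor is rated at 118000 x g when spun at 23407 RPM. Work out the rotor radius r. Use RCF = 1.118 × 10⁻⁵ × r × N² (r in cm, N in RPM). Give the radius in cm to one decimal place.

r ≈ 19.3 cm

118000 = 1.118 × 10⁻⁵ × r × (23407)²
r = 118000 / (1.118 × 10⁻⁵ × 547,887,649) = 118000 / 6125.384 ≈ 19.264 cm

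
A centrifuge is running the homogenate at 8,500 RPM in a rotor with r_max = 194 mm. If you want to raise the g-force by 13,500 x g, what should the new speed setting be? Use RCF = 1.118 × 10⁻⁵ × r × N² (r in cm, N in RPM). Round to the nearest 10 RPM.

r = 194 mm = 19.4 cm
Current RCF = 1.118 × 10⁻⁵ × 19.4 × (8500)² = 1.118 × 10⁻⁵ × 19.4 × 72,250,000 ≈ 15,670.4 × g
Target RCF = 15,670.4 + 13,500 = 29,170.4 × g
N² = 29,170.4 / (21.6892 × 10⁻⁵) = 134,492,743
N ≈ √134,492,743 ≈ 11,597.1

≈ 11600 RPM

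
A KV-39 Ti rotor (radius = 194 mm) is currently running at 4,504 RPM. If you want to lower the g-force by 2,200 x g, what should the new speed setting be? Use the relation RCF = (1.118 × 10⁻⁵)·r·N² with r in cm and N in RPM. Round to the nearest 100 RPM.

N₂ ≈ 3200 RPM

r = 194 mm = 19.4 cm
Current RCF = 1.118 × 10⁻⁵ × 19.4 × (4504)² = 1.118 × 10⁻⁵ × 19.4 × 20,286,016 ≈ 4,399.9 × g
Target RCF = 4,399.9 − 2,200 = 2,199.9 × g
N² = 2,199.9 / (21.6892 × 10⁻⁵) = 10,142,836
N ≈ √10,142,836 ≈ 3,184.8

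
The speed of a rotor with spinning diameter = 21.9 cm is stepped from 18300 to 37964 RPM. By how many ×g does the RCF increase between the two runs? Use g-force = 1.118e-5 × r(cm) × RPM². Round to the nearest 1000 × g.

r = 21.9 / 2 = 10.95 cm
RCF₁ = 1.118 × 10⁻⁵ × 10.95 × (18300)² = 1.118 × 10⁻⁵ × 10.95 × 334,890,000 ≈ 40,997.6 × g
RCF₂ = 1.118 × 10⁻⁵ × 10.95 × (37964)² = 1.118 × 10⁻⁵ × 10.95 × 1,441,265,296 ≈ 176,441.1 × g
Increase = 176,441.1 − 40,997.6 = 135,443.5

≈ 135000 ×g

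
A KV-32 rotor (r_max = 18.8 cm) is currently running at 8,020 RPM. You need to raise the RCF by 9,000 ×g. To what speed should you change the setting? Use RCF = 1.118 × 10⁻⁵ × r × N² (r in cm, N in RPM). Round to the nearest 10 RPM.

≈ 10350 RPM

Current RCF = 1.118 × 10⁻⁵ × 18.8 × (8020)² = 1.118 × 10⁻⁵ × 18.8 × 64,320,400 ≈ 13,519.1 × g
Target RCF = 13,519.1 + 9,000 = 22,519.1 × g
N² = 22,519.1 / (21.0184 × 10⁻⁵) = 107,139,935
N ≈ √107,139,935 ≈ 10,350.8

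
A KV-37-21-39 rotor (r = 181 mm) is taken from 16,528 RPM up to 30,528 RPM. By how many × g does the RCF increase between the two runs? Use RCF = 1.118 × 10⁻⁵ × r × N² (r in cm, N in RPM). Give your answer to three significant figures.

≈ 133000 × g

r = 181 mm = 18.1 cm
RCF₁ = 1.118 × 10⁻⁵ × 18.1 × (16528)² = 1.118 × 10⁻⁵ × 18.1 × 273,174,784 ≈ 55,279.1 × g
RCF₂ = 1.118 × 10⁻⁵ × 18.1 × (30528)² = 1.118 × 10⁻⁵ × 18.1 × 931,958,784 ≈ 188,589.3 × g
Increase = 188,589.3 − 55,279.1 = 133,310.2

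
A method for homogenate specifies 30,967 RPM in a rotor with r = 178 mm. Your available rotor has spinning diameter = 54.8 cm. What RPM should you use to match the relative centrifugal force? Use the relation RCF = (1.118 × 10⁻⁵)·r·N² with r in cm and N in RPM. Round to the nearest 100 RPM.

≈ 25000 RPM

Original rotor: r = 178 mm = 17.8 cm
RCF_original = 1.118 × 10⁻⁵ × 17.8 × (30967)² = 1.118 × 10⁻⁵ × 17.8 × 958,955,089 ≈ 190,835.9 × g
Your rotor: r = 54.8 / 2 = 27.4 cm
190,835.9 = 1.118 × 10⁻⁵ × 27.4 × N²
N² = 190,835.9 / (30.6332 × 10⁻⁵) = 622,970,829
N ≈ √622,970,829 ≈ 24,959.4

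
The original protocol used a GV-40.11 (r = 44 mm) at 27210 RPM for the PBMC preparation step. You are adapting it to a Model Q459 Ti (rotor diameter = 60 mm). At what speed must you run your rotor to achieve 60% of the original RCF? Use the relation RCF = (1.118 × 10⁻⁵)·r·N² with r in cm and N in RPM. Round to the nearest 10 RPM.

Original rotor: r = 44 mm = 4.4 cm
RCF = 1.118 × 10⁻⁵ × r × N²
RCF_original = 1.118 × 10⁻⁵ × 4.4 × (27210)² = 1.118 × 10⁻⁵ × 4.4 × 740,384,100 ≈ 36,421 × g
Target RCF = 0.6 × 36,421 ≈ 21,852.6 × g
Your rotor: r = 60 mm / 2 = 30 mm = 3 cm
21,852.6 = 1.118 × 10⁻⁵ × 3 × N²
N² = 21,852.6 / (3.354 × 10⁻⁵) = 651,538,462
N ≈ √651,538,462 ≈ 25,525.3

≈ 25530 RPM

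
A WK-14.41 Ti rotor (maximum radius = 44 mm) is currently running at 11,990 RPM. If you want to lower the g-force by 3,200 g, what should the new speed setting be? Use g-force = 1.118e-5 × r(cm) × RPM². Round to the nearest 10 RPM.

r = 44 mm = 4.4 cm
Current RCF = 1.118 × 10⁻⁵ × 4.4 × (11990)² = 1.118 × 10⁻⁵ × 4.4 × 143,760,100 ≈ 7,071.8 × g
Target RCF = 7,071.8 − 3,200 = 3,871.8 × g
N² = 3,871.8 / (4.9192 × 10⁻⁵) = 78,707,920
N ≈ √78,707,920 ≈ 8,871.7

≈ 8870 RPM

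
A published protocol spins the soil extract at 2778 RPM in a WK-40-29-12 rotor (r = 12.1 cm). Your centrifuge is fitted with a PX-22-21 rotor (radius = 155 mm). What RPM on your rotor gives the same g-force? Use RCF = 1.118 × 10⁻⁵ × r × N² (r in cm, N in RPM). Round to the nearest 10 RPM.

RCF_original = 1.118 × 10⁻⁵ × 12.1 × (2778)² = 1.118 × 10⁻⁵ × 12.1 × 7,717,284 ≈ 1,044 × g
Your rotor: r = 155 mm = 15.5 cm
1,044 = 1.118 × 10⁻⁵ × 15.5 × N²
N² = 1,044 / (17.329 × 10⁻⁵) = 6,024,583
N ≈ √6,024,583 ≈ 2,454.5

≈ 2450 RPM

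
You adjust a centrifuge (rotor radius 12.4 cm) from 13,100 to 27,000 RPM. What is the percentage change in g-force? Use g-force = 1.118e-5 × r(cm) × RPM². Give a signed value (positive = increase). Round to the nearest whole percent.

+325%

RCF ∝ N², so the ratio is (27000/13100)² = (2.061069)² = 4.2480.
Change = 4.2480 − 1 = +3.2480 → +324.8%.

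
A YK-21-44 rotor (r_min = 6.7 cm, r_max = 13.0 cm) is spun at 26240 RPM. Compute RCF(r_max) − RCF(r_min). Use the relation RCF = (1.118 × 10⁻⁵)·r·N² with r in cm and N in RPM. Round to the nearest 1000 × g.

ΔRCF ≈ 48000 x g

RCF_max = 1.118 × 10⁻⁵ × 13 × (26240)² = 1.118 × 10⁻⁵ × 13 × 688,537,600 ≈ 100,072.1 × g
RCF_min = 1.118 × 10⁻⁵ × 6.7 × (26240)² = 1.118 × 10⁻⁵ × 6.7 × 688,537,600 ≈ 51,575.6 × g
ΔRCF = 100,072.1 − 51,575.6 = 48,496.5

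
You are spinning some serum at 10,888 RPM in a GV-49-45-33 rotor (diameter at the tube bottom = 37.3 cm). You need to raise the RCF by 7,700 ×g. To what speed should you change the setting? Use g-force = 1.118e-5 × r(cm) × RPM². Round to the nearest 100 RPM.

r = 37.3 / 2 = 18.65 cm
Current RCF = 1.118 × 10⁻⁵ × 18.65 × (10888)² = 1.118 × 10⁻⁵ × 18.65 × 118,548,544 ≈ 24,718.2 × g
Target RCF = 24,718.2 + 7,700 = 32,418.2 × g
N² = 32,418.2 / (20.8507 × 10⁻⁵) = 155,477,754
N ≈ √155,477,754 ≈ 12,469.1

12500 RPM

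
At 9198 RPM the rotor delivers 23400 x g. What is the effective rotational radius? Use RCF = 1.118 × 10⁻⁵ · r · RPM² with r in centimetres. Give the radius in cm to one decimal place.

r ≈ 24.7 cm

RCF = 1.118 × 10⁻⁵ × r × N²
23400 = 1.118 × 10⁻⁵ × r × (9198)²
r = 23400 / (1.118 × 10⁻⁵ × 84,603,204) = 23400 / 945.8638 ≈ 24.739 cm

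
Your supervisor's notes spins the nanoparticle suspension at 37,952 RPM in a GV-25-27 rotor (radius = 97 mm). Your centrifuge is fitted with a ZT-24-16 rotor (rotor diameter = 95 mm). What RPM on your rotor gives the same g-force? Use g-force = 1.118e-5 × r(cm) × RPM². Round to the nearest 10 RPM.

Original rotor: r = 97 mm = 9.7 cm
RCF_original = 1.118 × 10⁻⁵ × 9.7 × (37952)² = 1.118 × 10⁻⁵ × 9.7 × 1,440,354,304 ≈ 156,200.7 × g
Your rotor: r = 95 mm / 2 = 47.5 mm = 4.75 cm
156,200.7 = 1.118 × 10⁻⁵ × 4.75 × N²
N² = 156,200.7 / (5.3105 × 10⁻⁵) = 2,941,355,805
N ≈ √2,941,355,805 ≈ 54,234.3

54230 RPM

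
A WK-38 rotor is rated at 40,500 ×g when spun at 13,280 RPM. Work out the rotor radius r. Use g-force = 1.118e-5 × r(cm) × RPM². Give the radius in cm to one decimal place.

20.5 cm

RCF = 1.118 × 10⁻⁵ × r × N²
40500 = 1.118 × 10⁻⁵ × r × (13280)²
r = 40500 / (1.118 × 10⁻⁵ × 176,358,400) = 40500 / 1971.687 ≈ 20.541 cm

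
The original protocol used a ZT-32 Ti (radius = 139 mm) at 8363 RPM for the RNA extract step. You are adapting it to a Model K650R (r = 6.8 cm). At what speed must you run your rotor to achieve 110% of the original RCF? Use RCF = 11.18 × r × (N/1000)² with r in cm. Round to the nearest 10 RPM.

≈ 12540 RPM

Original rotor: r = 139 mm = 13.9 cm
RCF_original = 11.18 × 13.9 × (8.363)² = 11.18 × 13.9 × 69.939769 ≈ 10,868.8 × g
Target RCF = 1.1 × 10,868.8 ≈ 11,955.7 × g
11,955.7 = 11.18 × 6.8 × (N/1000)²
(N/1000)² = 11,955.7 / 76.024 = 157.2622
N = 1000 × √157.2622 ≈ 12,540.4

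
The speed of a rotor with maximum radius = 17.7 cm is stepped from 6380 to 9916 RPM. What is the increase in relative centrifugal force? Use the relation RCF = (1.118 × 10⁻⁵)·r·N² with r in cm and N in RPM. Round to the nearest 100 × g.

RCF₁ = 1.118 × 10⁻⁵ × 17.7 × (6380)² = 1.118 × 10⁻⁵ × 17.7 × 40,704,400 ≈ 8,054.8 × g
RCF₂ = 1.118 × 10⁻⁵ × 17.7 × (9916)² = 1.118 × 10⁻⁵ × 17.7 × 98,327,056 ≈ 19,457.5 × g
Increase = 19,457.5 − 8,054.8 = 11,402.7

11400 × g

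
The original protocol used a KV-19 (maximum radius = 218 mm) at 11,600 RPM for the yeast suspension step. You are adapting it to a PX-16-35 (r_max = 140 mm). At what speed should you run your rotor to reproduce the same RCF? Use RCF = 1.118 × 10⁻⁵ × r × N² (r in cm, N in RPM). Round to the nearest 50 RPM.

Original rotor: r = 218 mm = 21.8 cm
RCF_original = 1.118 × 10⁻⁵ × 21.8 × (11600)² = 1.118 × 10⁻⁵ × 21.8 × 134,560,000 ≈ 32,795.5 × g
Your rotor: r = 140 mm = 14.0 cm
32,795.5 = 1.118 × 10⁻⁵ × 14 × N²
N² = 32,795.5 / (15.652 × 10⁻⁵) = 209,529,134
N ≈ √209,529,134 ≈ 14,475.1

≈ 14500 RPM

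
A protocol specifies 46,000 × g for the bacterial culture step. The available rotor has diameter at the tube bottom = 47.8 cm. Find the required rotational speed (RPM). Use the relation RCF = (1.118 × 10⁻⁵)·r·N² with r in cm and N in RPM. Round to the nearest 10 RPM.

≈ 13120 RPM

r = 47.8 / 2 = 23.9 cm
46,000 = 1.118 × 10⁻⁵ × 23.9 × N²
N² = 46,000 / (26.7202 × 10⁻⁵) = 172,154,400
N ≈ √172,154,400 ≈ 13,120.8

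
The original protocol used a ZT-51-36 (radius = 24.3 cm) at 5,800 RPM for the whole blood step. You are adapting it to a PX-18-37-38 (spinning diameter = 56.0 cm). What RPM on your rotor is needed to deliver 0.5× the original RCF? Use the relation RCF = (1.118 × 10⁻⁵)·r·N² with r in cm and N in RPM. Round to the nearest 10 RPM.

RCF_original = 1.118 × 10⁻⁵ × 24.3 × (5800)² = 1.118 × 10⁻⁵ × 24.3 × 33,640,000 ≈ 9,139.1 × g
Target RCF = 0.5 × 9,139.1 ≈ 4,569.6 × g
Your rotor: r = 56.0 / 2 = 28 cm
4,569.6 = 1.118 × 10⁻⁵ × 28 × N²
N² = 4,569.6 / (31.304 × 10⁻⁵) = 14,597,496
N ≈ √14,597,496 ≈ 3,820.7

3820 RPM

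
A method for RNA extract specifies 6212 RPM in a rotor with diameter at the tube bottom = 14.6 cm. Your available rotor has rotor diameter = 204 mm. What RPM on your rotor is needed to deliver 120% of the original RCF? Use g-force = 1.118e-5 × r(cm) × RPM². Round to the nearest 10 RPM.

Original rotor: r = 14.6 / 2 = 7.3 cm
RCF_original = 1.118 × 10⁻⁵ × 7.3 × (6212)² = 1.118 × 10⁻⁵ × 7.3 × 38,588,944 ≈ 3,149.4 × g
Target RCF = 1.2 × 3,149.4 ≈ 3,779.3 × g
Your rotor: r = 204 mm / 2 = 102 mm = 10.2 cm
3,779.3 = 1.118 × 10⁻⁵ × 10.2 × N²
N² = 3,779.3 / (11.4036 × 10⁻⁵) = 33,141,289
N ≈ √33,141,289 ≈ 5,756.8

5760 RPM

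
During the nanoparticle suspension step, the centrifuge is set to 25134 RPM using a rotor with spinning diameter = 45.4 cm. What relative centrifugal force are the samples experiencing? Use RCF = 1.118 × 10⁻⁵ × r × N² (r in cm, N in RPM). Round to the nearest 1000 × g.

r = 45.4 / 2 = 22.7 cm
RCF = 1.118 × 10⁻⁵ × 22.7 × (25134)² = 1.118 × 10⁻⁵ × 22.7 × 631,717,956 ≈ 160,321.2 × g

≈ 160000 x g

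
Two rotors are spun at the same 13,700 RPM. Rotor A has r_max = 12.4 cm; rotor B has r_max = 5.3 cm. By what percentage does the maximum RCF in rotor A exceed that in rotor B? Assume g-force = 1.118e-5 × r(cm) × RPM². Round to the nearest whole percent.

At equal RPM, RCF scales linearly with r: ratio = 12.4 / 5.3 = 2.3396.
So rotor A delivers 134.0% more g-force.

134%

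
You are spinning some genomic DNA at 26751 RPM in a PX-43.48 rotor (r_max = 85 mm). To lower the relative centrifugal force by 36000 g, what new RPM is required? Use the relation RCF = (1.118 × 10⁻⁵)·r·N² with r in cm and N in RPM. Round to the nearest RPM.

r = 85 mm = 8.5 cm
Current RCF = 1.118 × 10⁻⁵ × 8.5 × (26751)² = 1.118 × 10⁻⁵ × 8.5 × 715,616,001 ≈ 68,005 × g
Target RCF = 68,005 − 36,000 = 32,005 × g
N² = 32,005 / (9.503 × 10⁻⁵) = 336,788,383
N ≈ √336,788,383 ≈ 18,351.8

18352 RPM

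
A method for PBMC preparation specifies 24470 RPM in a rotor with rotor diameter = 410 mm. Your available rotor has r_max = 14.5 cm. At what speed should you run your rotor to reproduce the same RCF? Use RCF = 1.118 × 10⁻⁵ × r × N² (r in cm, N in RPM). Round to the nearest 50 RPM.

≈ 29100 RPM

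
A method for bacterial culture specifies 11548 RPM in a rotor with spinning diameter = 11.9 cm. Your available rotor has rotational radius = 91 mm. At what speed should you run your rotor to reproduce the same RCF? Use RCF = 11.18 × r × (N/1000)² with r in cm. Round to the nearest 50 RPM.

≈ 9350 RPM

Original rotor: r = 11.9 / 2 = 5.95 cm
RCF_original = 11.18 × 5.95 × (11.548)² = 11.18 × 5.95 × 133.356304 ≈ 8,871 × g
Your rotor: r = 91 mm = 9.1 cm
8,871 = 11.18 × 9.1 × (N/1000)²
(N/1000)² = 8,871 / 101.738 = 87.19456
N = 1000 × √87.19456 ≈ 9,337.8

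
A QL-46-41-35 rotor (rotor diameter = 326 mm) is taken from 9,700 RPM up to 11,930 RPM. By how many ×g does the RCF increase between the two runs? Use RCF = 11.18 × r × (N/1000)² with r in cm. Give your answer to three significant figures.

≈ 8790 ×g

r = 326 mm / 2 = 163 mm = 16.3 cm
RCF₁ = 11.18 × 16.3 × (9.7)² = 11.18 × 16.3 × 94.09 ≈ 17,146.4 × g
RCF₂ = 11.18 × 16.3 × (11.93)² = 11.18 × 16.3 × 142.3249 ≈ 25,936.4 × g
Increase = 25,936.4 − 17,146.4 = 8,790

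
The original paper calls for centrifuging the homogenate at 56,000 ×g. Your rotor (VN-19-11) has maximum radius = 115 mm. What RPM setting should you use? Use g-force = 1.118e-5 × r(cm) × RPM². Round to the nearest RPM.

20870 RPM

r = 115 mm = 11.5 cm
56,000 = 1.118 × 10⁻⁵ × 11.5 × N²
N² = 56,000 / (12.857 × 10⁻⁵) = 435,560,395
N ≈ √435,560,395 ≈ 20,870.1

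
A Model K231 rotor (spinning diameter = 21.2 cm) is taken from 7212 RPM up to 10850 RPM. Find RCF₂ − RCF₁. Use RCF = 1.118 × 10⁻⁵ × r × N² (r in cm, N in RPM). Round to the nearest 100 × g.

7800 × g

r = 21.2 / 2 = 10.6 cm
RCF₁ = 1.118 × 10⁻⁵ × 10.6 × (7212)² = 1.118 × 10⁻⁵ × 10.6 × 52,012,944 ≈ 6,163.9 × g
RCF₂ = 1.118 × 10⁻⁵ × 10.6 × (10850)² = 1.118 × 10⁻⁵ × 10.6 × 117,722,500 ≈ 13,951.1 × g
Increase = 13,951.1 − 6,163.9 = 7,787.2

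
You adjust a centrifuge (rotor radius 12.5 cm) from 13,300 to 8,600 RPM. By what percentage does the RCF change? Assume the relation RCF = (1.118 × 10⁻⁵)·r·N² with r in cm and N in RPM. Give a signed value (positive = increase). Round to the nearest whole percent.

RCF ∝ N², so the ratio is (8600/13300)² = (0.646617)² = 0.4181.
Change = 0.4181 − 1 = -0.5819 → -58.2%.

-58%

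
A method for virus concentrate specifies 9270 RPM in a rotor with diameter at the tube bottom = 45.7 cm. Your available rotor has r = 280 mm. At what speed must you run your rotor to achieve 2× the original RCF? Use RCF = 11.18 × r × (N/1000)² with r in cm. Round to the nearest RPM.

Original rotor: r = 45.7 / 2 = 22.85 cm
RCF_original = 11.18 × 22.85 × (9.27)² = 11.18 × 22.85 × 85.9329 ≈ 21,952.7 × g
Target RCF = 2 × 21,952.7 ≈ 43,905.4 × g
Your rotor: r = 280 mm = 28.0 cm
43,905.4 = 11.18 × 28 × (N/1000)²
(N/1000)² = 43,905.4 / 313.04 = 140.2549
N = 1000 × √140.2549 ≈ 11,842.9

≈ 11843 RPM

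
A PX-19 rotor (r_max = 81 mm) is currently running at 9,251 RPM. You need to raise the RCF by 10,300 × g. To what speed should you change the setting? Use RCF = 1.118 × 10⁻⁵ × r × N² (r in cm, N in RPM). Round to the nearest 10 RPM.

≈ 14120 RPM

r = 81 mm = 8.1 cm
Current RCF = 1.118 × 10⁻⁵ × 8.1 × (9251)² = 1.118 × 10⁻⁵ × 8.1 × 85,581,001 ≈ 7,750 × g
Target RCF = 7,750 + 10,300 = 18,050 × g
N² = 18,050 / (9.0558 × 10⁻⁵) = 199,319,773
N ≈ √199,319,773 ≈ 14,118.1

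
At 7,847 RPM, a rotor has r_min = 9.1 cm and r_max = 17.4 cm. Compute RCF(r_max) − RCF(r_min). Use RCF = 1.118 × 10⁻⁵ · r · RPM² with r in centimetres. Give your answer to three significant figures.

5710 × g

RCF_max = 1.118 × 10⁻⁵ × 17.4 × (7847)² = 1.118 × 10⁻⁵ × 17.4 × 61,575,409 ≈ 11,978.4 × g
RCF_min = 1.118 × 10⁻⁵ × 9.1 × (7847)² = 1.118 × 10⁻⁵ × 9.1 × 61,575,409 ≈ 6,264.6 × g
ΔRCF = 11,978.4 − 6,264.6 = 5,713.8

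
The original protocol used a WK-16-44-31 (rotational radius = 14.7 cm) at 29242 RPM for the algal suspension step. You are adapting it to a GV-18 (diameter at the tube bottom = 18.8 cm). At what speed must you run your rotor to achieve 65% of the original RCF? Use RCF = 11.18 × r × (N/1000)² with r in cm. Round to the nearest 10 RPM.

RCF_original = 11.18 × 14.7 × (29.242)² = 11.18 × 14.7 × 855.094564 ≈ 140,531.4 × g
Target RCF = 0.65 × 140,531.4 ≈ 91,345.4 × g
Your rotor: r = 18.8 / 2 = 9.4 cm
91,345.4 = 11.18 × 9.4 × (N/1000)²
(N/1000)² = 91,345.4 / 105.092 = 869.1946
N = 1000 × √869.1946 ≈ 29,482.1

≈ 29480 RPM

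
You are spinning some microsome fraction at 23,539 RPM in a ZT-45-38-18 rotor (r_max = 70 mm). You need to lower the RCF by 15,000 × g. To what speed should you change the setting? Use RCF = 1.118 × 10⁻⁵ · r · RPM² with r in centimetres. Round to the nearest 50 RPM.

N₂ ≈ 19050 RPM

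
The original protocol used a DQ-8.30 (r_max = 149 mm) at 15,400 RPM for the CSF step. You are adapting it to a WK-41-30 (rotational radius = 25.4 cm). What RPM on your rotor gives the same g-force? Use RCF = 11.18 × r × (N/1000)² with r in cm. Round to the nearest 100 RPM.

≈ 11800 RPM

Original rotor: r = 149 mm = 14.9 cm
RCF = 11.18 × r × (N/1000)²
RCF_original = 11.18 × 14.9 × (15.4)² = 11.18 × 14.9 × 237.16 ≈ 39,506.6 × g
39,506.6 = 11.18 × 25.4 × (N/1000)²
(N/1000)² = 39,506.6 / 283.972 = 139.1215
N = 1000 × √139.1215 ≈ 11,795.0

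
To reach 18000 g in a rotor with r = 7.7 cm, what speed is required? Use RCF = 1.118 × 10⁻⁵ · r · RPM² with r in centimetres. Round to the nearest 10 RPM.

≈ 14460 RPM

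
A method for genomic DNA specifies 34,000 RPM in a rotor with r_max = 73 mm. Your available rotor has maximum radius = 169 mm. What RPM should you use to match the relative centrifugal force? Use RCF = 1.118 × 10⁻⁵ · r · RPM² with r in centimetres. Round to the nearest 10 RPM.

Original rotor: r = 73 mm = 7.3 cm
RCF_original = 1.118 × 10⁻⁵ × 7.3 × (34000)² = 1.118 × 10⁻⁵ × 7.3 × 1,156,000,000 ≈ 94,345.8 × g
Your rotor: r = 169 mm = 16.9 cm
94,345.8 = 1.118 × 10⁻⁵ × 16.9 × N²
N² = 94,345.8 / (18.8942 × 10⁻⁵) = 499,337,363
N ≈ √499,337,363 ≈ 22,345.9

≈ 22350 RPM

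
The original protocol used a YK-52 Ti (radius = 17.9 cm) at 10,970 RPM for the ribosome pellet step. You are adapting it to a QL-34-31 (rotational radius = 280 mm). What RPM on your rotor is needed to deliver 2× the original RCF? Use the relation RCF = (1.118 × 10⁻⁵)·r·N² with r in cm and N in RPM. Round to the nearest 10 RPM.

≈ 12400 RPM

RCF_original = 1.118 × 10⁻⁵ × 17.9 × (10970)² = 1.118 × 10⁻⁵ × 17.9 × 120,340,900 ≈ 24,082.9 × g
Target RCF = 2 × 24,082.9 ≈ 48,165.8 × g
Your rotor: r = 280 mm = 28.0 cm
48,165.8 = 1.118 × 10⁻⁵ × 28 × N²
N² = 48,165.8 / (31.304 × 10⁻⁵) = 153,864,682
N ≈ √153,864,682 ≈ 12,404.2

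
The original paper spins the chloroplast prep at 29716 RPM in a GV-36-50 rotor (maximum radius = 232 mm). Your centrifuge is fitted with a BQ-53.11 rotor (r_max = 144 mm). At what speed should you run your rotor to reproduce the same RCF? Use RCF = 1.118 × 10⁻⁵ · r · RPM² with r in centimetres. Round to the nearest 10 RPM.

≈ 37720 RPM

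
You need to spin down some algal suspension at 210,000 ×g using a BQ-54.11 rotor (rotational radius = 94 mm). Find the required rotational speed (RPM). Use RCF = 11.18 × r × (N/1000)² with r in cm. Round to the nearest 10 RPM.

r = 94 mm = 9.4 cm
210,000 = 11.18 × 9.4 × (N/1000)²
(N/1000)² = 210,000 / 105.092 = 1998.249
N = 1000 × √1998.249 ≈ 44,701.8

N ≈ 44700 RPM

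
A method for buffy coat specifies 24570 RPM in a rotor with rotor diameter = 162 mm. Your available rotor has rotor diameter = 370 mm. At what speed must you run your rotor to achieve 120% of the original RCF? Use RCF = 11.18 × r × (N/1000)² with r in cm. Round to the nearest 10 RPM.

Original rotor: r = 162 mm / 2 = 81 mm = 8.1 cm
RCF_original = 11.18 × 8.1 × (24.57)² = 11.18 × 8.1 × 603.6849 ≈ 54,668.5 × g
Target RCF = 1.2 × 54,668.5 ≈ 65,602.2 × g
Your rotor: r = 370 mm / 2 = 185 mm = 18.5 cm
65,602.2 = 11.18 × 18.5 × (N/1000)²
(N/1000)² = 65,602.2 / 206.83 = 317.1793
N = 1000 × √317.1793 ≈ 17,809.5

≈ 17810 RPM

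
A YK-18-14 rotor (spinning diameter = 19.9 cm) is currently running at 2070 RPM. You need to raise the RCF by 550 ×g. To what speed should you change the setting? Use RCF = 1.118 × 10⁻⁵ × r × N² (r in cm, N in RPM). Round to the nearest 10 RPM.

r = 19.9 / 2 = 9.95 cm
Current RCF = 1.118 × 10⁻⁵ × 9.95 × (2070)² = 1.118 × 10⁻⁵ × 9.95 × 4,284,900 ≈ 476.7 × g
Target RCF = 476.7 + 550 = 1,026.7 × g
N² = 1,026.7 / (11.1241 × 10⁻⁵) = 9,229,511
N ≈ √9,229,511 ≈ 3,038.0

≈ 3040 RPM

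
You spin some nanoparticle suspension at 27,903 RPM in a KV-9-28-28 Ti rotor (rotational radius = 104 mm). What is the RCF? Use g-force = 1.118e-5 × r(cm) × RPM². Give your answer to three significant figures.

RCF ≈ 90500 × g

r = 104 mm = 10.4 cm
RCF = 1.118 × 10⁻⁵ × r × N²
RCF = 1.118 × 10⁻⁵ × 10.4 × (27903)² = 1.118 × 10⁻⁵ × 10.4 × 778,577,409 ≈ 90,526.8 × g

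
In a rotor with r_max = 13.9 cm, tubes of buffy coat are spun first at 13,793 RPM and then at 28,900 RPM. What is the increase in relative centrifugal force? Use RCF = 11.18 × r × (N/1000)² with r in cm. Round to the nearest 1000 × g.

RCF₁ = 11.18 × 13.9 × (13.793)² = 11.18 × 13.9 × 190.246849 ≈ 29,564.7 × g
RCF₂ = 11.18 × 13.9 × (28.9)² = 11.18 × 13.9 × 835.21 ≈ 129,793.3 × g
Increase = 129,793.3 − 29,564.7 = 100,228.6

≈ 100000 ×g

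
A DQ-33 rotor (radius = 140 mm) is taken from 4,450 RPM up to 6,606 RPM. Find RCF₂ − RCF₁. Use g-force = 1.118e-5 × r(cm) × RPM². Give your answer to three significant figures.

3730 x g

r = 140 mm = 14.0 cm
RCF₁ = 1.118 × 10⁻⁵ × 14 × (4450)² = 1.118 × 10⁻⁵ × 14 × 19,802,500 ≈ 3,099.5 × g
RCF₂ = 1.118 × 10⁻⁵ × 14 × (6606)² = 1.118 × 10⁻⁵ × 14 × 43,639,236 ≈ 6,830.4 × g
Increase = 6,830.4 − 3,099.5 = 3,730.9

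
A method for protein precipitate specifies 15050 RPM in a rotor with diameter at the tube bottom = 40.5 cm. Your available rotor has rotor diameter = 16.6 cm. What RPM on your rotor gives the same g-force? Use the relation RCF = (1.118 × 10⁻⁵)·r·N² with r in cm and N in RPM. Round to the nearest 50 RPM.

≈ 23500 RPM

Original rotor: r = 40.5 / 2 = 20.25 cm
RCF = 1.118 × 10⁻⁵ × r × N²
RCF_original = 1.118 × 10⁻⁵ × 20.25 × (15050)² = 1.118 × 10⁻⁵ × 20.25 × 226,502,500 ≈ 51,279 × g
Your rotor: r = 16.6 / 2 = 8.3 cm
51,279 = 1.118 × 10⁻⁵ × 8.3 × N²
N² = 51,279 / (9.2794 × 10⁻⁵) = 552,611,160
N ≈ √552,611,160 ≈ 23,507.7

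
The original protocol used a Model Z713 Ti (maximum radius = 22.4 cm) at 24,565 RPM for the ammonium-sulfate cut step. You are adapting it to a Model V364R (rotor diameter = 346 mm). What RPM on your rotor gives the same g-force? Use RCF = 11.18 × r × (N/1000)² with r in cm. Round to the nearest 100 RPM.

RCF_original = 11.18 × 22.4 × (24.565)² = 11.18 × 22.4 × 603.439225 ≈ 151,120.5 × g
Your rotor: r = 346 mm / 2 = 173 mm = 17.3 cm
151,120.5 = 11.18 × 17.3 × (N/1000)²
(N/1000)² = 151,120.5 / 193.414 = 781.3318
N = 1000 × √781.3318 ≈ 27,952.3

28000 RPM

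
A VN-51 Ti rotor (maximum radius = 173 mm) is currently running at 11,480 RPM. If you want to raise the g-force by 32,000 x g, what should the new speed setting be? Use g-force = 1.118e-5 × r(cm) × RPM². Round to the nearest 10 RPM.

N₂ ≈ 17240 RPM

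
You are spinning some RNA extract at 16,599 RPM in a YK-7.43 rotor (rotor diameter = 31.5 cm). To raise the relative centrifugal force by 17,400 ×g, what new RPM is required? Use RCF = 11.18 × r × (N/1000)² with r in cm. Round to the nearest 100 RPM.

N₂ ≈ 19300 RPM

r = 31.5 / 2 = 15.75 cm
Current RCF = 11.18 × 15.75 × (16.599)² = 11.18 × 15.75 × 275.526801 ≈ 48,516.1 × g
Target RCF = 48,516.1 + 17,400 = 65,916.1 × g
(N/1000)² = 65,916.1 / 176.085 = 374.3425
N = 1000 × √374.3425 ≈ 19,347.9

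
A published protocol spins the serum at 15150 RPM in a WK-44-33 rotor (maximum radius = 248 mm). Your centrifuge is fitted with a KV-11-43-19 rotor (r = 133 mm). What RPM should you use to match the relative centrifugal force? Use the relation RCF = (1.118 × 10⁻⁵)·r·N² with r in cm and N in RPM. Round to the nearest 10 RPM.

Original rotor: r = 248 mm = 24.8 cm
RCF_original = 1.118 × 10⁻⁵ × 24.8 × (15150)² = 1.118 × 10⁻⁵ × 24.8 × 229,522,500 ≈ 63,638.3 × g
Your rotor: r = 133 mm = 13.3 cm
63,638.3 = 1.118 × 10⁻⁵ × 13.3 × N²
N² = 63,638.3 / (14.8694 × 10⁻⁵) = 427,981,627
N ≈ √427,981,627 ≈ 20,687.7

≈ 20690 RPM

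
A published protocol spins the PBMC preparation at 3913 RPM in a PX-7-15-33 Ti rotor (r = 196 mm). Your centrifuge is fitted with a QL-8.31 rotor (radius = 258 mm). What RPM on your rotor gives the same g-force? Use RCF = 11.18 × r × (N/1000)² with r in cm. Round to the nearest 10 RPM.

≈ 3410 RPM

Original rotor: r = 196 mm = 19.6 cm
RCF_original = 11.18 × 19.6 × (3.913)² = 11.18 × 19.6 × 15.311569 ≈ 3,355.2 × g
Your rotor: r = 258 mm = 25.8 cm
3,355.2 = 11.18 × 25.8 × (N/1000)²
(N/1000)² = 3,355.2 / 288.444 = 11.63207
N = 1000 × √11.63207 ≈ 3,410.6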